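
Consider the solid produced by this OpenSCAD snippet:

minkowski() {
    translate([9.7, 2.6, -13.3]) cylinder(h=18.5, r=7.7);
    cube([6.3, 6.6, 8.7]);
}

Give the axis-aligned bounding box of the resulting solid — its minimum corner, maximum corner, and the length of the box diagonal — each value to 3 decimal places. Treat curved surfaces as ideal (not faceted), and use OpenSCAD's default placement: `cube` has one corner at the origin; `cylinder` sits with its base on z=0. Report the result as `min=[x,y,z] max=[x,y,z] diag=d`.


A = translate([9.7, 2.6, -13.3]) cylinder(h=18.5, r=7.7) → bbox [2,-5.1,-13.3] .. [17.4,10.3,5.2]
B = cube([6.3, 6.6, 8.7]) → bbox [0,0,0] .. [6.3,6.6,8.7]
lo = A.lo+B.lo = [2+0, -5.1+0, -13.3+0] = [2.000,-5.100,-13.300]
hi = A.hi+B.hi = [17.4+6.3, 10.3+6.6, 5.2+8.7] = [23.700,16.900,13.900]
diag = √(21.7²+22²+27.2²) = √1694.73 = 41.167

min=[2.000,-5.100,-13.300] max=[23.700,16.900,13.900] diag=41.167


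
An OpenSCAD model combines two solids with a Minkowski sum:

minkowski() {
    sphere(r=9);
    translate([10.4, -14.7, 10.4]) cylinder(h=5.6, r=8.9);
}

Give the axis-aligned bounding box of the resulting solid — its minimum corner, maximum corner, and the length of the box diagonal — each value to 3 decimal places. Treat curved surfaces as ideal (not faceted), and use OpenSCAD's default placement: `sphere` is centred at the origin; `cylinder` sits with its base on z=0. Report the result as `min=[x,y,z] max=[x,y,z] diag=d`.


A = translate([10.4, -14.7, 10.4]) cylinder(h=5.6, r=8.9) → bbox [1.5,-23.6,10.4] .. [19.3,-5.8,16]
B = sphere(r=9) → bbox [-9,-9,-9] .. [9,9,9]
lo = A.lo+B.lo = [1.5-9, -23.6-9, 10.4-9] = [-7.500,-32.600,1.400]
hi = A.hi+B.hi = [19.3+9, -5.8+9, 16+9] = [28.300,3.200,25.000]
diag = √(35.8²+35.8²+23.6²) = √3120.24 = 55.859

min=[-7.500,-32.600,1.400] max=[28.300,3.200,25.000] diag=55.859


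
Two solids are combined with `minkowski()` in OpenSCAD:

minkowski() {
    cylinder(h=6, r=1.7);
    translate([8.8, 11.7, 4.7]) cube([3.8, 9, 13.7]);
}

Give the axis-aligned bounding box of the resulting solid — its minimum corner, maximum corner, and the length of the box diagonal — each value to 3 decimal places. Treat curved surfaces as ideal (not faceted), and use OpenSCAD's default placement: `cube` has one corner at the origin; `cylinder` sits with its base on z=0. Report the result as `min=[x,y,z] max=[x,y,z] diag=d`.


min=[7.100,10.000,4.700] max=[14.300,22.400,24.400] diag=24.366

A = translate([8.8, 11.7, 4.7]) cube([3.8, 9, 13.7]) → bbox [8.8,11.7,4.7] .. [12.6,20.7,18.4]
B = cylinder(h=6, r=1.7) → bbox [-1.7,-1.7,0] .. [1.7,1.7,6]
lo = A.lo+B.lo = [8.8-1.7, 11.7-1.7, 4.7+0] = [7.100,10.000,4.700]
hi = A.hi+B.hi = [12.6+1.7, 20.7+1.7, 18.4+6] = [14.300,22.400,24.400]
diag = √(7.2²+12.4²+19.7²) = √593.69 = 24.366


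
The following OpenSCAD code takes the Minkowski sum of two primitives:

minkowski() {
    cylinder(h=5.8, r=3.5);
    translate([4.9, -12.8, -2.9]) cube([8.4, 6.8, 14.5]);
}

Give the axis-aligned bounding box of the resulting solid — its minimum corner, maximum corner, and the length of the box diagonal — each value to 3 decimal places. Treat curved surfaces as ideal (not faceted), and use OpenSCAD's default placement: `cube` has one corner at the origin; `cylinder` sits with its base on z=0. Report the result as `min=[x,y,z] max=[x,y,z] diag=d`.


A = translate([4.9, -12.8, -2.9]) cube([8.4, 6.8, 14.5]) → bbox [4.9,-12.8,-2.9] .. [13.3,-6,11.6]
B = cylinder(h=5.8, r=3.5) → bbox [-3.5,-3.5,0] .. [3.5,3.5,5.8]
lo = A.lo+B.lo = [4.9-3.5, -12.8-3.5, -2.9+0] = [1.400,-16.300,-2.900]
hi = A.hi+B.hi = [13.3+3.5, -6+3.5, 11.6+5.8] = [16.800,-2.500,17.400]
diag = √(15.4²+13.8²+20.3²) = √839.69 = 28.977

min=[1.400,-16.300,-2.900] max=[16.800,-2.500,17.400] diag=28.977


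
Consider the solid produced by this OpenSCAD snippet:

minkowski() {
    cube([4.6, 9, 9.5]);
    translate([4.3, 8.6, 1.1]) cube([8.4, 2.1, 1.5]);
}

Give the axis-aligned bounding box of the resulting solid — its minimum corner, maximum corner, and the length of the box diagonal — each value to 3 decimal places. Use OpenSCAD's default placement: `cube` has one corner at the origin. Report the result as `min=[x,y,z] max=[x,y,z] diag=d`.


min=[4.300,8.600,1.100] max=[17.300,19.700,12.100] diag=20.328

A = translate([4.3, 8.6, 1.1]) cube([8.4, 2.1, 1.5]) → bbox [4.3,8.6,1.1] .. [12.7,10.7,2.6]
B = cube([4.6, 9, 9.5]) → bbox [0,0,0] .. [4.6,9,9.5]
lo = A.lo+B.lo = [4.3+0, 8.6+0, 1.1+0] = [4.300,8.600,1.100]
hi = A.hi+B.hi = [12.7+4.6, 10.7+9, 2.6+9.5] = [17.300,19.700,12.100]
diag = √(13²+11.1²+11²) = √413.21 = 20.328


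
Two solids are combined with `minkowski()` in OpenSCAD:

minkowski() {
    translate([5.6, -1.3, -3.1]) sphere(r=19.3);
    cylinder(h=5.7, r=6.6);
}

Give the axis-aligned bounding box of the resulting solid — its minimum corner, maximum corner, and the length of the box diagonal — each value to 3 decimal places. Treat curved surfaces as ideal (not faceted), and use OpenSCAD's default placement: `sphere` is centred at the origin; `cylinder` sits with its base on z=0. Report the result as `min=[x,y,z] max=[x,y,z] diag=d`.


min=[-20.300,-27.200,-22.400] max=[31.500,24.600,21.900] diag=85.609

A = translate([5.6, -1.3, -3.1]) sphere(r=19.3) → bbox [-13.7,-20.6,-22.4] .. [24.9,18,16.2]
B = cylinder(h=5.7, r=6.6) → bbox [-6.6,-6.6,0] .. [6.6,6.6,5.7]
lo = A.lo+B.lo = [-13.7-6.6, -20.6-6.6, -22.4+0] = [-20.300,-27.200,-22.400]
hi = A.hi+B.hi = [24.9+6.6, 18+6.6, 16.2+5.7] = [31.500,24.600,21.900]
diag = √(51.8²+51.8²+44.3²) = √7328.97 = 85.609


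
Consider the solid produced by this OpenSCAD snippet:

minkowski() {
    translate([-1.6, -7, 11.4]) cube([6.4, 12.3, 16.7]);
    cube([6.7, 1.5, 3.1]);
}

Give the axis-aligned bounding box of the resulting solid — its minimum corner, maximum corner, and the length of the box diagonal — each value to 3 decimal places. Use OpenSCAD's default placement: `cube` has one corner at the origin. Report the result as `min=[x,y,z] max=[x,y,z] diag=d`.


A = translate([-1.6, -7, 11.4]) cube([6.4, 12.3, 16.7]) → bbox [-1.6,-7,11.4] .. [4.8,5.3,28.1]
B = cube([6.7, 1.5, 3.1]) → bbox [0,0,0] .. [6.7,1.5,3.1]
lo = A.lo+B.lo = [-1.6+0, -7+0, 11.4+0] = [-1.600,-7.000,11.400]
hi = A.hi+B.hi = [4.8+6.7, 5.3+1.5, 28.1+3.1] = [11.500,6.800,31.200]
diag = √(13.1²+13.8²+19.8²) = √754.09 = 27.461

min=[-1.600,-7.000,11.400] max=[11.500,6.800,31.200] diag=27.461


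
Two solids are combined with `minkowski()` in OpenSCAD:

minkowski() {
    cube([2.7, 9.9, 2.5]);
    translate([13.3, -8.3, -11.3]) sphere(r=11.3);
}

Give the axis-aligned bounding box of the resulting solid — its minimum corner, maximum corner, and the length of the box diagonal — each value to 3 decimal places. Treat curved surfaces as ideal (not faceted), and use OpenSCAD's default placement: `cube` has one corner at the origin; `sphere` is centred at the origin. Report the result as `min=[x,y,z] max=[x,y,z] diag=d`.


min=[2.000,-19.600,-22.600] max=[27.300,12.900,2.500] diag=48.232

A = translate([13.3, -8.3, -11.3]) sphere(r=11.3) → bbox [2,-19.6,-22.6] .. [24.6,3,0]
B = cube([2.7, 9.9, 2.5]) → bbox [0,0,0] .. [2.7,9.9,2.5]
lo = A.lo+B.lo = [2+0, -19.6+0, -22.6+0] = [2.000,-19.600,-22.600]
hi = A.hi+B.hi = [24.6+2.7, 3+9.9, 0+2.5] = [27.300,12.900,2.500]
diag = √(25.3²+32.5²+25.1²) = √2326.35 = 48.232


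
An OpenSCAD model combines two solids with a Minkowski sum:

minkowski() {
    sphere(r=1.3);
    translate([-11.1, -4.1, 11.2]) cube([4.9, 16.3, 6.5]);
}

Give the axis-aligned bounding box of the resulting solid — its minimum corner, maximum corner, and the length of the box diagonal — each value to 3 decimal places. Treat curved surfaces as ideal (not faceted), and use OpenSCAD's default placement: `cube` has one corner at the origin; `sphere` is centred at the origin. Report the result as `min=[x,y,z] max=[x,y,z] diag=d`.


min=[-12.400,-5.400,9.900] max=[-4.900,13.500,19.000] diag=22.277

A = translate([-11.1, -4.1, 11.2]) cube([4.9, 16.3, 6.5]) → bbox [-11.1,-4.1,11.2] .. [-6.2,12.2,17.7]
B = sphere(r=1.3) → bbox [-1.3,-1.3,-1.3] .. [1.3,1.3,1.3]
lo = A.lo+B.lo = [-11.1-1.3, -4.1-1.3, 11.2-1.3] = [-12.400,-5.400,9.900]
hi = A.hi+B.hi = [-6.2+1.3, 12.2+1.3, 17.7+1.3] = [-4.900,13.500,19.000]
diag = √(7.5²+18.9²+9.1²) = √496.27 = 22.277


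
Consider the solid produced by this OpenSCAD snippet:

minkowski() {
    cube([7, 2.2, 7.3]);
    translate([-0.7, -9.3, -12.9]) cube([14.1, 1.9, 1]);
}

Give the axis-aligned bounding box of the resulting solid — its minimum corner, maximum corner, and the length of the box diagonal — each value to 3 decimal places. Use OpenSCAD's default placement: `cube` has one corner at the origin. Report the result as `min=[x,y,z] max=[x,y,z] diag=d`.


min=[-0.700,-9.300,-12.900] max=[20.400,-5.200,-4.600] diag=23.041

A = translate([-0.7, -9.3, -12.9]) cube([14.1, 1.9, 1]) → bbox [-0.7,-9.3,-12.9] .. [13.4,-7.4,-11.9]
B = cube([7, 2.2, 7.3]) → bbox [0,0,0] .. [7,2.2,7.3]
lo = A.lo+B.lo = [-0.7+0, -9.3+0, -12.9+0] = [-0.700,-9.300,-12.900]
hi = A.hi+B.hi = [13.4+7, -7.4+2.2, -11.9+7.3] = [20.400,-5.200,-4.600]
diag = √(21.1²+4.1²+8.3²) = √530.91 = 23.041


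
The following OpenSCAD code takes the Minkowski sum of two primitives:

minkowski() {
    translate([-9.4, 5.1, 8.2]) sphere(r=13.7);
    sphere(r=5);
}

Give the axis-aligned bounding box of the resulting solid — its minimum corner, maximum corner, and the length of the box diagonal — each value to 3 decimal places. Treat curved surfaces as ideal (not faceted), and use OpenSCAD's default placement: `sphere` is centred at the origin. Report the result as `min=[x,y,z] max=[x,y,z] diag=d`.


A = translate([-9.4, 5.1, 8.2]) sphere(r=13.7) → bbox [-23.1,-8.6,-5.5] .. [4.3,18.8,21.9]
B = sphere(r=5) → bbox [-5,-5,-5] .. [5,5,5]
lo = A.lo+B.lo = [-23.1-5, -8.6-5, -5.5-5] = [-28.100,-13.600,-10.500]
hi = A.hi+B.hi = [4.3+5, 18.8+5, 21.9+5] = [9.300,23.800,26.900]
diag = √(37.4²+37.4²+37.4²) = √4196.28 = 64.779

min=[-28.100,-13.600,-10.500] max=[9.300,23.800,26.900] diag=64.779


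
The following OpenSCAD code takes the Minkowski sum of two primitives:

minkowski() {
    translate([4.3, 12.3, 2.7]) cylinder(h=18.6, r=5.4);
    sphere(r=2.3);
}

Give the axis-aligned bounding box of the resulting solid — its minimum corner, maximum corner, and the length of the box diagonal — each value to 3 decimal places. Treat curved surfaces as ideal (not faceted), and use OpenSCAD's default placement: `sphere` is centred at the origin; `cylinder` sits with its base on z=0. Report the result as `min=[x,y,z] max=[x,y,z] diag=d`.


A = translate([4.3, 12.3, 2.7]) cylinder(h=18.6, r=5.4) → bbox [-1.1,6.9,2.7] .. [9.7,17.7,21.3]
B = sphere(r=2.3) → bbox [-2.3,-2.3,-2.3] .. [2.3,2.3,2.3]
lo = A.lo+B.lo = [-1.1-2.3, 6.9-2.3, 2.7-2.3] = [-3.400,4.600,0.400]
hi = A.hi+B.hi = [9.7+2.3, 17.7+2.3, 21.3+2.3] = [12.000,20.000,23.600]
diag = √(15.4²+15.4²+23.2²) = √1012.56 = 31.821

min=[-3.400,4.600,0.400] max=[12.000,20.000,23.600] diag=31.821


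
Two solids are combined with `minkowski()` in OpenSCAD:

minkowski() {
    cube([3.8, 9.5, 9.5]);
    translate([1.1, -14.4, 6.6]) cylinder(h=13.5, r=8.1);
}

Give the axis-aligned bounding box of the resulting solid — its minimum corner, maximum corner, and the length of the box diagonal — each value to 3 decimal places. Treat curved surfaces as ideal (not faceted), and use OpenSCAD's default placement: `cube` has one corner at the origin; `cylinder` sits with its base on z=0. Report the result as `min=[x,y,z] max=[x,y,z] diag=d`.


A = translate([1.1, -14.4, 6.6]) cylinder(h=13.5, r=8.1) → bbox [-7,-22.5,6.6] .. [9.2,-6.3,20.1]
B = cube([3.8, 9.5, 9.5]) → bbox [0,0,0] .. [3.8,9.5,9.5]
lo = A.lo+B.lo = [-7+0, -22.5+0, 6.6+0] = [-7.000,-22.500,6.600]
hi = A.hi+B.hi = [9.2+3.8, -6.3+9.5, 20.1+9.5] = [13.000,3.200,29.600]
diag = √(20²+25.7²+23²) = √1589.49 = 39.868

min=[-7.000,-22.500,6.600] max=[13.000,3.200,29.600] diag=39.868


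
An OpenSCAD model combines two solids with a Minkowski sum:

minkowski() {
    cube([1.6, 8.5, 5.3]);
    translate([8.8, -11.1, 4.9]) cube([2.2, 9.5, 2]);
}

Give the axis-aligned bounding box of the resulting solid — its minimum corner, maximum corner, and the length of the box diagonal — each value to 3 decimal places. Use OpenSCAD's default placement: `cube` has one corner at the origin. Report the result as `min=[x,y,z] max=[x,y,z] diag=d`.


min=[8.800,-11.100,4.900] max=[12.600,6.900,12.200] diag=19.792

A = translate([8.8, -11.1, 4.9]) cube([2.2, 9.5, 2]) → bbox [8.8,-11.1,4.9] .. [11,-1.6,6.9]
B = cube([1.6, 8.5, 5.3]) → bbox [0,0,0] .. [1.6,8.5,5.3]
lo = A.lo+B.lo = [8.8+0, -11.1+0, 4.9+0] = [8.800,-11.100,4.900]
hi = A.hi+B.hi = [11+1.6, -1.6+8.5, 6.9+5.3] = [12.600,6.900,12.200]
diag = √(3.8²+18²+7.3²) = √391.73 = 19.792


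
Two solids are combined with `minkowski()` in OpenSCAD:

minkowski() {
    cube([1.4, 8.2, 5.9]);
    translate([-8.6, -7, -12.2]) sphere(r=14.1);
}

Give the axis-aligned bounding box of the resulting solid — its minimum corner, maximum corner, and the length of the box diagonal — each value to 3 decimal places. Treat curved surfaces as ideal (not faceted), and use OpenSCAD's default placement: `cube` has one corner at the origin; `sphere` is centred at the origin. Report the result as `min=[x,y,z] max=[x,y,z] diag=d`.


min=[-22.700,-21.100,-26.300] max=[6.900,15.300,7.800] diag=57.999

A = translate([-8.6, -7, -12.2]) sphere(r=14.1) → bbox [-22.7,-21.1,-26.3] .. [5.5,7.1,1.9]
B = cube([1.4, 8.2, 5.9]) → bbox [0,0,0] .. [1.4,8.2,5.9]
lo = A.lo+B.lo = [-22.7+0, -21.1+0, -26.3+0] = [-22.700,-21.100,-26.300]
hi = A.hi+B.hi = [5.5+1.4, 7.1+8.2, 1.9+5.9] = [6.900,15.300,7.800]
diag = √(29.6²+36.4²+34.1²) = √3363.93 = 57.999


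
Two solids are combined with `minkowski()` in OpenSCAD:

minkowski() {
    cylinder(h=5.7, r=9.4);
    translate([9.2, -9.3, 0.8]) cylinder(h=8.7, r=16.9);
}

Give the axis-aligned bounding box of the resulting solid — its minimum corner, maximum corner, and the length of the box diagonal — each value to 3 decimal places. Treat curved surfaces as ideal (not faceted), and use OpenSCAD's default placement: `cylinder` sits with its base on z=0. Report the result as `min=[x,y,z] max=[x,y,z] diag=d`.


A = translate([9.2, -9.3, 0.8]) cylinder(h=8.7, r=16.9) → bbox [-7.7,-26.2,0.8] .. [26.1,7.6,9.5]
B = cylinder(h=5.7, r=9.4) → bbox [-9.4,-9.4,0] .. [9.4,9.4,5.7]
lo = A.lo+B.lo = [-7.7-9.4, -26.2-9.4, 0.8+0] = [-17.100,-35.600,0.800]
hi = A.hi+B.hi = [26.1+9.4, 7.6+9.4, 9.5+5.7] = [35.500,17.000,15.200]
diag = √(52.6²+52.6²+14.4²) = √5740.88 = 75.769

min=[-17.100,-35.600,0.800] max=[35.500,17.000,15.200] diag=75.769


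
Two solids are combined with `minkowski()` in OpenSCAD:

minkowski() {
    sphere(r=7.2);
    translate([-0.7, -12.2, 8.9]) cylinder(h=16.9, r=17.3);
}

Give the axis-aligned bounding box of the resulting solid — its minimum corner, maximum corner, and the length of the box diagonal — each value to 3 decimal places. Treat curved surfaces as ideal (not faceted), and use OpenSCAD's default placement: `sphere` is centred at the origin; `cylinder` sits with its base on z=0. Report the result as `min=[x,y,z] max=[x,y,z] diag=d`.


A = translate([-0.7, -12.2, 8.9]) cylinder(h=16.9, r=17.3) → bbox [-18,-29.5,8.9] .. [16.6,5.1,25.8]
B = sphere(r=7.2) → bbox [-7.2,-7.2,-7.2] .. [7.2,7.2,7.2]
lo = A.lo+B.lo = [-18-7.2, -29.5-7.2, 8.9-7.2] = [-25.200,-36.700,1.700]
hi = A.hi+B.hi = [16.6+7.2, 5.1+7.2, 25.8+7.2] = [23.800,12.300,33.000]
diag = √(49²+49²+31.3²) = √5781.69 = 76.037

min=[-25.200,-36.700,1.700] max=[23.800,12.300,33.000] diag=76.037


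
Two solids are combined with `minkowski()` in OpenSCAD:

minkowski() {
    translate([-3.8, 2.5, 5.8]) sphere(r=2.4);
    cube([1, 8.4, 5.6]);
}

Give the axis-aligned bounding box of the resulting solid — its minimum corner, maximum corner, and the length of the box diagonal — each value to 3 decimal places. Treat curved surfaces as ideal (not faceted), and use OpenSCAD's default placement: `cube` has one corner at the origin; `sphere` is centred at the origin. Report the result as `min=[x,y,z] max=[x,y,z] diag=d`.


min=[-6.200,0.100,3.400] max=[-0.400,13.300,13.800] diag=17.778

A = translate([-3.8, 2.5, 5.8]) sphere(r=2.4) → bbox [-6.2,0.1,3.4] .. [-1.4,4.9,8.2]
B = cube([1, 8.4, 5.6]) → bbox [0,0,0] .. [1,8.4,5.6]
lo = A.lo+B.lo = [-6.2+0, 0.1+0, 3.4+0] = [-6.200,0.100,3.400]
hi = A.hi+B.hi = [-1.4+1, 4.9+8.4, 8.2+5.6] = [-0.400,13.300,13.800]
diag = √(5.8²+13.2²+10.4²) = √316.04 = 17.778


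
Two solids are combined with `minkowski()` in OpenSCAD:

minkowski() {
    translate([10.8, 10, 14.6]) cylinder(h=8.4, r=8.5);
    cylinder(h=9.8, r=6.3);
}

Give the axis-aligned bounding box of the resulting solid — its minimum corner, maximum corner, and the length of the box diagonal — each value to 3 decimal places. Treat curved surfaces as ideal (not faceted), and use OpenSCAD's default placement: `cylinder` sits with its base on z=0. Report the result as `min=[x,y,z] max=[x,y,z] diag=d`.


A = translate([10.8, 10, 14.6]) cylinder(h=8.4, r=8.5) → bbox [2.3,1.5,14.6] .. [19.3,18.5,23]
B = cylinder(h=9.8, r=6.3) → bbox [-6.3,-6.3,0] .. [6.3,6.3,9.8]
lo = A.lo+B.lo = [2.3-6.3, 1.5-6.3, 14.6+0] = [-4.000,-4.800,14.600]
hi = A.hi+B.hi = [19.3+6.3, 18.5+6.3, 23+9.8] = [25.600,24.800,32.800]
diag = √(29.6²+29.6²+18.2²) = √2083.56 = 45.646

min=[-4.000,-4.800,14.600] max=[25.600,24.800,32.800] diag=45.646


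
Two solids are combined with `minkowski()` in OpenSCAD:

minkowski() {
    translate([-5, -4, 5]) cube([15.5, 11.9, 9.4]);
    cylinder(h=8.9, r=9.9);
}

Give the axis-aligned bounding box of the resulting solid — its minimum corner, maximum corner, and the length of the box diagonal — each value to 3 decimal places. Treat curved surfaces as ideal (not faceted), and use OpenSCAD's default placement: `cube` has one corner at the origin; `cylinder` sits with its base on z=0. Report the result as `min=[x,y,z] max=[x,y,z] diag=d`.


A = translate([-5, -4, 5]) cube([15.5, 11.9, 9.4]) → bbox [-5,-4,5] .. [10.5,7.9,14.4]
B = cylinder(h=8.9, r=9.9) → bbox [-9.9,-9.9,0] .. [9.9,9.9,8.9]
lo = A.lo+B.lo = [-5-9.9, -4-9.9, 5+0] = [-14.900,-13.900,5.000]
hi = A.hi+B.hi = [10.5+9.9, 7.9+9.9, 14.4+8.9] = [20.400,17.800,23.300]
diag = √(35.3²+31.7²+18.3²) = √2585.87 = 50.851

min=[-14.900,-13.900,5.000] max=[20.400,17.800,23.300] diag=50.851


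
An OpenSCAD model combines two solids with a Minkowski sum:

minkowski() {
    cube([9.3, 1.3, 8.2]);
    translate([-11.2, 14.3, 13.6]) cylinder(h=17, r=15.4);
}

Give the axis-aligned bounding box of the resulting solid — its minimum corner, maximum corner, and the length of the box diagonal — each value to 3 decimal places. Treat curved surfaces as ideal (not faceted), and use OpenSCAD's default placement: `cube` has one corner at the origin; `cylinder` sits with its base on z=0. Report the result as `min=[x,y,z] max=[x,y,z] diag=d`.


min=[-26.600,-1.100,13.600] max=[13.500,31.000,38.800] diag=57.214

A = translate([-11.2, 14.3, 13.6]) cylinder(h=17, r=15.4) → bbox [-26.6,-1.1,13.6] .. [4.2,29.7,30.6]
B = cube([9.3, 1.3, 8.2]) → bbox [0,0,0] .. [9.3,1.3,8.2]
lo = A.lo+B.lo = [-26.6+0, -1.1+0, 13.6+0] = [-26.600,-1.100,13.600]
hi = A.hi+B.hi = [4.2+9.3, 29.7+1.3, 30.6+8.2] = [13.500,31.000,38.800]
diag = √(40.1²+32.1²+25.2²) = √3273.46 = 57.214


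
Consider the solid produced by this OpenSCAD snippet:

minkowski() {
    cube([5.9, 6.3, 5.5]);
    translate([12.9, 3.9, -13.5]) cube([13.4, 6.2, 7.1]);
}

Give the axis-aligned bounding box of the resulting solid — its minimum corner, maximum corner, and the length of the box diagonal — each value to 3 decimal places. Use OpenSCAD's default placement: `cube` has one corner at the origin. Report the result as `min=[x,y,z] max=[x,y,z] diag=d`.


min=[12.900,3.900,-13.500] max=[32.200,16.400,-0.900] diag=26.220

A = translate([12.9, 3.9, -13.5]) cube([13.4, 6.2, 7.1]) → bbox [12.9,3.9,-13.5] .. [26.3,10.1,-6.4]
B = cube([5.9, 6.3, 5.5]) → bbox [0,0,0] .. [5.9,6.3,5.5]
lo = A.lo+B.lo = [12.9+0, 3.9+0, -13.5+0] = [12.900,3.900,-13.500]
hi = A.hi+B.hi = [26.3+5.9, 10.1+6.3, -6.4+5.5] = [32.200,16.400,-0.900]
diag = √(19.3²+12.5²+12.6²) = √687.5 = 26.220


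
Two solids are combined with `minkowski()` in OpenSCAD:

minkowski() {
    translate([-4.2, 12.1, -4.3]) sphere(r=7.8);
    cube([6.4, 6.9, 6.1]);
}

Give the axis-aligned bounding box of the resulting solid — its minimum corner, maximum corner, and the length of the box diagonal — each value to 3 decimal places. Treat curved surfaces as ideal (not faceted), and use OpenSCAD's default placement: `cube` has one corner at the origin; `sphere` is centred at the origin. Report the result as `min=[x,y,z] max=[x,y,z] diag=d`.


A = translate([-4.2, 12.1, -4.3]) sphere(r=7.8) → bbox [-12,4.3,-12.1] .. [3.6,19.9,3.5]
B = cube([6.4, 6.9, 6.1]) → bbox [0,0,0] .. [6.4,6.9,6.1]
lo = A.lo+B.lo = [-12+0, 4.3+0, -12.1+0] = [-12.000,4.300,-12.100]
hi = A.hi+B.hi = [3.6+6.4, 19.9+6.9, 3.5+6.1] = [10.000,26.800,9.600]
diag = √(22²+22.5²+21.7²) = √1461.14 = 38.225

min=[-12.000,4.300,-12.100] max=[10.000,26.800,9.600] diag=38.225


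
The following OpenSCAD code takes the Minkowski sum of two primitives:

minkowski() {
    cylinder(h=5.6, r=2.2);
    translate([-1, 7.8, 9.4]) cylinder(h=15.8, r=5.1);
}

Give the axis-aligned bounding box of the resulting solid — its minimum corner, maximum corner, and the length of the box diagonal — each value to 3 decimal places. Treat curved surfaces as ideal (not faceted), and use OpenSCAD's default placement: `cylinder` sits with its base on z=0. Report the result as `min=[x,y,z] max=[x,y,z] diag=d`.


A = translate([-1, 7.8, 9.4]) cylinder(h=15.8, r=5.1) → bbox [-6.1,2.7,9.4] .. [4.1,12.9,25.2]
B = cylinder(h=5.6, r=2.2) → bbox [-2.2,-2.2,0] .. [2.2,2.2,5.6]
lo = A.lo+B.lo = [-6.1-2.2, 2.7-2.2, 9.4+0] = [-8.300,0.500,9.400]
hi = A.hi+B.hi = [4.1+2.2, 12.9+2.2, 25.2+5.6] = [6.300,15.100,30.800]
diag = √(14.6²+14.6²+21.4²) = √884.28 = 29.737

min=[-8.300,0.500,9.400] max=[6.300,15.100,30.800] diag=29.737


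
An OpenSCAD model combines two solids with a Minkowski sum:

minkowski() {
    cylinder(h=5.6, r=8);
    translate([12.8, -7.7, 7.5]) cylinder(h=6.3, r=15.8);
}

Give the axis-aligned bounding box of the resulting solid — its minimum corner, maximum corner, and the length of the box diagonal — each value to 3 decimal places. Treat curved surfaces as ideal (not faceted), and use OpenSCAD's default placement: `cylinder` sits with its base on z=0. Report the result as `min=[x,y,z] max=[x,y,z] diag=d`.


A = translate([12.8, -7.7, 7.5]) cylinder(h=6.3, r=15.8) → bbox [-3,-23.5,7.5] .. [28.6,8.1,13.8]
B = cylinder(h=5.6, r=8) → bbox [-8,-8,0] .. [8,8,5.6]
lo = A.lo+B.lo = [-3-8, -23.5-8, 7.5+0] = [-11.000,-31.500,7.500]
hi = A.hi+B.hi = [28.6+8, 8.1+8, 13.8+5.6] = [36.600,16.100,19.400]
diag = √(47.6²+47.6²+11.9²) = √4673.13 = 68.360

min=[-11.000,-31.500,7.500] max=[36.600,16.100,19.400] diag=68.360


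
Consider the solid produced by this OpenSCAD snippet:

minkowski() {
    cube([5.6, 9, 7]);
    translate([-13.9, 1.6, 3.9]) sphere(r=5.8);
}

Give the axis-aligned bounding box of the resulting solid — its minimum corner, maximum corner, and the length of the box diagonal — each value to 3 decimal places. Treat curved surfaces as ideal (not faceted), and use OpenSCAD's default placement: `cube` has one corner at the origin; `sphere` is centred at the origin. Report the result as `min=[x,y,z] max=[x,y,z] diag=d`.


min=[-19.700,-4.200,-1.900] max=[-2.500,16.400,16.700] diag=32.652

A = translate([-13.9, 1.6, 3.9]) sphere(r=5.8) → bbox [-19.7,-4.2,-1.9] .. [-8.1,7.4,9.7]
B = cube([5.6, 9, 7]) → bbox [0,0,0] .. [5.6,9,7]
lo = A.lo+B.lo = [-19.7+0, -4.2+0, -1.9+0] = [-19.700,-4.200,-1.900]
hi = A.hi+B.hi = [-8.1+5.6, 7.4+9, 9.7+7] = [-2.500,16.400,16.700]
diag = √(17.2²+20.6²+18.6²) = √1066.16 = 32.652


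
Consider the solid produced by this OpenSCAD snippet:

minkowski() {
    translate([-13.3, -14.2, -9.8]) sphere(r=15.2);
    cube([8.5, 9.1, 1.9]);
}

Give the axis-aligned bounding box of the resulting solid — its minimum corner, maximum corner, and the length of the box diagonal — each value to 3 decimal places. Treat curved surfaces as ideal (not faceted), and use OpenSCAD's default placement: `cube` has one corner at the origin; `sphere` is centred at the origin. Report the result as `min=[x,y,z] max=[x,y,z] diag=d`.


A = translate([-13.3, -14.2, -9.8]) sphere(r=15.2) → bbox [-28.5,-29.4,-25] .. [1.9,1,5.4]
B = cube([8.5, 9.1, 1.9]) → bbox [0,0,0] .. [8.5,9.1,1.9]
lo = A.lo+B.lo = [-28.5+0, -29.4+0, -25+0] = [-28.500,-29.400,-25.000]
hi = A.hi+B.hi = [1.9+8.5, 1+9.1, 5.4+1.9] = [10.400,10.100,7.300]
diag = √(38.9²+39.5²+32.3²) = √4116.75 = 64.162

min=[-28.500,-29.400,-25.000] max=[10.400,10.100,7.300] diag=64.162


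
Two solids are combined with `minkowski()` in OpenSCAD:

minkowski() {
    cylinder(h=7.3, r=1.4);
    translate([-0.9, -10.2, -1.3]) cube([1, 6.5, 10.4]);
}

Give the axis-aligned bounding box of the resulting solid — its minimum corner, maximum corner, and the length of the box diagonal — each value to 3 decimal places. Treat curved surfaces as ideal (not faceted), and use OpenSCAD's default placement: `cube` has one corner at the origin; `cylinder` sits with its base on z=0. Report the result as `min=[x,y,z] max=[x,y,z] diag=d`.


min=[-2.300,-11.600,-1.300] max=[1.500,-2.300,16.400] diag=20.352

A = translate([-0.9, -10.2, -1.3]) cube([1, 6.5, 10.4]) → bbox [-0.9,-10.2,-1.3] .. [0.1,-3.7,9.1]
B = cylinder(h=7.3, r=1.4) → bbox [-1.4,-1.4,0] .. [1.4,1.4,7.3]
lo = A.lo+B.lo = [-0.9-1.4, -10.2-1.4, -1.3+0] = [-2.300,-11.600,-1.300]
hi = A.hi+B.hi = [0.1+1.4, -3.7+1.4, 9.1+7.3] = [1.500,-2.300,16.400]
diag = √(3.8²+9.3²+17.7²) = √414.22 = 20.352


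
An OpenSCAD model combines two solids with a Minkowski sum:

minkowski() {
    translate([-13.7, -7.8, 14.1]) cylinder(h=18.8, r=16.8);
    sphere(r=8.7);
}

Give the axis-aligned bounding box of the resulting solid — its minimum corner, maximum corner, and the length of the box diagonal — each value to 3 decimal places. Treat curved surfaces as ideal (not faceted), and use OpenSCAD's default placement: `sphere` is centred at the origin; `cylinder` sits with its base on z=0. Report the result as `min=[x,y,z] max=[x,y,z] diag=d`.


A = translate([-13.7, -7.8, 14.1]) cylinder(h=18.8, r=16.8) → bbox [-30.5,-24.6,14.1] .. [3.1,9,32.9]
B = sphere(r=8.7) → bbox [-8.7,-8.7,-8.7] .. [8.7,8.7,8.7]
lo = A.lo+B.lo = [-30.5-8.7, -24.6-8.7, 14.1-8.7] = [-39.200,-33.300,5.400]
hi = A.hi+B.hi = [3.1+8.7, 9+8.7, 32.9+8.7] = [11.800,17.700,41.600]
diag = √(51²+51²+36.2²) = √6512.44 = 80.700

min=[-39.200,-33.300,5.400] max=[11.800,17.700,41.600] diag=80.700


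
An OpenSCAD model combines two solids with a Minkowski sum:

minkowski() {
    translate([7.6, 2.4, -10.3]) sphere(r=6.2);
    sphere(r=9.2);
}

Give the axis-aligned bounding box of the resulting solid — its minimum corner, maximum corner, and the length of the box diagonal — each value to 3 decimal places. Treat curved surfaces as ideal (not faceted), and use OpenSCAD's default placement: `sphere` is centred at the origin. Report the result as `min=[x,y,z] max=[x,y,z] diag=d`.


A = translate([7.6, 2.4, -10.3]) sphere(r=6.2) → bbox [1.4,-3.8,-16.5] .. [13.8,8.6,-4.1]
B = sphere(r=9.2) → bbox [-9.2,-9.2,-9.2] .. [9.2,9.2,9.2]
lo = A.lo+B.lo = [1.4-9.2, -3.8-9.2, -16.5-9.2] = [-7.800,-13.000,-25.700]
hi = A.hi+B.hi = [13.8+9.2, 8.6+9.2, -4.1+9.2] = [23.000,17.800,5.100]
diag = √(30.8²+30.8²+30.8²) = √2845.92 = 53.347

min=[-7.800,-13.000,-25.700] max=[23.000,17.800,5.100] diag=53.347


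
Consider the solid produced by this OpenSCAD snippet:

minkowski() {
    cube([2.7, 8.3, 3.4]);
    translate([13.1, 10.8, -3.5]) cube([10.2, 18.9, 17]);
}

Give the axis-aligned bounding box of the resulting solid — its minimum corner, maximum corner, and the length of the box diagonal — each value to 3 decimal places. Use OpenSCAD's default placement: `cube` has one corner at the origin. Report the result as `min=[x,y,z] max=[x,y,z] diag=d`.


A = translate([13.1, 10.8, -3.5]) cube([10.2, 18.9, 17]) → bbox [13.1,10.8,-3.5] .. [23.3,29.7,13.5]
B = cube([2.7, 8.3, 3.4]) → bbox [0,0,0] .. [2.7,8.3,3.4]
lo = A.lo+B.lo = [13.1+0, 10.8+0, -3.5+0] = [13.100,10.800,-3.500]
hi = A.hi+B.hi = [23.3+2.7, 29.7+8.3, 13.5+3.4] = [26.000,38.000,16.900]
diag = √(12.9²+27.2²+20.4²) = √1322.41 = 36.365

min=[13.100,10.800,-3.500] max=[26.000,38.000,16.900] diag=36.365


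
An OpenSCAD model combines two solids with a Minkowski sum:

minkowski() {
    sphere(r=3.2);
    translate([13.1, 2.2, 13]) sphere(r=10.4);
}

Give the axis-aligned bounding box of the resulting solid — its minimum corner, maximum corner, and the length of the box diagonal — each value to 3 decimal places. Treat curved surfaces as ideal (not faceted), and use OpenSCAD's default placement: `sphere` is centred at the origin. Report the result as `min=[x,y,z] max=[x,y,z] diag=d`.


min=[-0.500,-11.400,-0.600] max=[26.700,15.800,26.600] diag=47.112

A = translate([13.1, 2.2, 13]) sphere(r=10.4) → bbox [2.7,-8.2,2.6] .. [23.5,12.6,23.4]
B = sphere(r=3.2) → bbox [-3.2,-3.2,-3.2] .. [3.2,3.2,3.2]
lo = A.lo+B.lo = [2.7-3.2, -8.2-3.2, 2.6-3.2] = [-0.500,-11.400,-0.600]
hi = A.hi+B.hi = [23.5+3.2, 12.6+3.2, 23.4+3.2] = [26.700,15.800,26.600]
diag = √(27.2²+27.2²+27.2²) = √2219.52 = 47.112


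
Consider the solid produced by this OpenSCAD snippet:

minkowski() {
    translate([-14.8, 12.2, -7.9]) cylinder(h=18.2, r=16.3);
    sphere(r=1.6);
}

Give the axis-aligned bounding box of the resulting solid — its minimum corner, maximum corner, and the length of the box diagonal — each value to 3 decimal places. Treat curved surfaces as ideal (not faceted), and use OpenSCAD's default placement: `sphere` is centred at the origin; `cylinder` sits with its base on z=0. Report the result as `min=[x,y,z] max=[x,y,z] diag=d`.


A = translate([-14.8, 12.2, -7.9]) cylinder(h=18.2, r=16.3) → bbox [-31.1,-4.1,-7.9] .. [1.5,28.5,10.3]
B = sphere(r=1.6) → bbox [-1.6,-1.6,-1.6] .. [1.6,1.6,1.6]
lo = A.lo+B.lo = [-31.1-1.6, -4.1-1.6, -7.9-1.6] = [-32.700,-5.700,-9.500]
hi = A.hi+B.hi = [1.5+1.6, 28.5+1.6, 10.3+1.6] = [3.100,30.100,11.900]
diag = √(35.8²+35.8²+21.4²) = √3021.24 = 54.966

min=[-32.700,-5.700,-9.500] max=[3.100,30.100,11.900] diag=54.966


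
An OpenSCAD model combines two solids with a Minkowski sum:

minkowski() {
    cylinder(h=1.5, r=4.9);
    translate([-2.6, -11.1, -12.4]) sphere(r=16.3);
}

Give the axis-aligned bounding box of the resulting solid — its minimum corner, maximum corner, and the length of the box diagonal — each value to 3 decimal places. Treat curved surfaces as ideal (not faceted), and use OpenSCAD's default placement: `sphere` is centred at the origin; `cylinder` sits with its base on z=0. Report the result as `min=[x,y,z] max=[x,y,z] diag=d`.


A = translate([-2.6, -11.1, -12.4]) sphere(r=16.3) → bbox [-18.9,-27.4,-28.7] .. [13.7,5.2,3.9]
B = cylinder(h=1.5, r=4.9) → bbox [-4.9,-4.9,0] .. [4.9,4.9,1.5]
lo = A.lo+B.lo = [-18.9-4.9, -27.4-4.9, -28.7+0] = [-23.800,-32.300,-28.700]
hi = A.hi+B.hi = [13.7+4.9, 5.2+4.9, 3.9+1.5] = [18.600,10.100,5.400]
diag = √(42.4²+42.4²+34.1²) = √4758.33 = 68.981

min=[-23.800,-32.300,-28.700] max=[18.600,10.100,5.400] diag=68.981


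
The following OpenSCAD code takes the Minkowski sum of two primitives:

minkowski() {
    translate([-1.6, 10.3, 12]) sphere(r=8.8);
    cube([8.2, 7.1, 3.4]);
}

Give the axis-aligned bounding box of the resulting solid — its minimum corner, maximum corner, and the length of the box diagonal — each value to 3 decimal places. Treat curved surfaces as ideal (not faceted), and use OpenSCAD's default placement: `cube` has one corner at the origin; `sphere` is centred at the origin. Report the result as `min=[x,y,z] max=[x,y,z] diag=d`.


min=[-10.400,1.500,3.200] max=[15.400,26.200,24.200] diag=41.433

A = translate([-1.6, 10.3, 12]) sphere(r=8.8) → bbox [-10.4,1.5,3.2] .. [7.2,19.1,20.8]
B = cube([8.2, 7.1, 3.4]) → bbox [0,0,0] .. [8.2,7.1,3.4]
lo = A.lo+B.lo = [-10.4+0, 1.5+0, 3.2+0] = [-10.400,1.500,3.200]
hi = A.hi+B.hi = [7.2+8.2, 19.1+7.1, 20.8+3.4] = [15.400,26.200,24.200]
diag = √(25.8²+24.7²+21²) = √1716.73 = 41.433


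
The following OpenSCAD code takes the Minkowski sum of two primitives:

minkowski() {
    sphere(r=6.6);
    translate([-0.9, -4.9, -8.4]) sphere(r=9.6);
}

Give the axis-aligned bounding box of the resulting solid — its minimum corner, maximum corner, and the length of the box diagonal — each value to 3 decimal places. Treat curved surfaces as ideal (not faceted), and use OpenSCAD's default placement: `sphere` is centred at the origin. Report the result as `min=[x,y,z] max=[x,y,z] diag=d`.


min=[-17.100,-21.100,-24.600] max=[15.300,11.300,7.800] diag=56.118

A = translate([-0.9, -4.9, -8.4]) sphere(r=9.6) → bbox [-10.5,-14.5,-18] .. [8.7,4.7,1.2]
B = sphere(r=6.6) → bbox [-6.6,-6.6,-6.6] .. [6.6,6.6,6.6]
lo = A.lo+B.lo = [-10.5-6.6, -14.5-6.6, -18-6.6] = [-17.100,-21.100,-24.600]
hi = A.hi+B.hi = [8.7+6.6, 4.7+6.6, 1.2+6.6] = [15.300,11.300,7.800]
diag = √(32.4²+32.4²+32.4²) = √3149.28 = 56.118


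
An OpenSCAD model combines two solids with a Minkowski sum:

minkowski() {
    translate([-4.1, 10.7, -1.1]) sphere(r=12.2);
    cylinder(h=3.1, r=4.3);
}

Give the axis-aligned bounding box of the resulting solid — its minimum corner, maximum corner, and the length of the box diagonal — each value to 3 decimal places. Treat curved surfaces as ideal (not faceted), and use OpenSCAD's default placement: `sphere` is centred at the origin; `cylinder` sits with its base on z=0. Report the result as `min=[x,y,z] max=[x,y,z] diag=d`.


min=[-20.600,-5.800,-13.300] max=[12.400,27.200,14.200] diag=54.169

A = translate([-4.1, 10.7, -1.1]) sphere(r=12.2) → bbox [-16.3,-1.5,-13.3] .. [8.1,22.9,11.1]
B = cylinder(h=3.1, r=4.3) → bbox [-4.3,-4.3,0] .. [4.3,4.3,3.1]
lo = A.lo+B.lo = [-16.3-4.3, -1.5-4.3, -13.3+0] = [-20.600,-5.800,-13.300]
hi = A.hi+B.hi = [8.1+4.3, 22.9+4.3, 11.1+3.1] = [12.400,27.200,14.200]
diag = √(33²+33²+27.5²) = √2934.25 = 54.169


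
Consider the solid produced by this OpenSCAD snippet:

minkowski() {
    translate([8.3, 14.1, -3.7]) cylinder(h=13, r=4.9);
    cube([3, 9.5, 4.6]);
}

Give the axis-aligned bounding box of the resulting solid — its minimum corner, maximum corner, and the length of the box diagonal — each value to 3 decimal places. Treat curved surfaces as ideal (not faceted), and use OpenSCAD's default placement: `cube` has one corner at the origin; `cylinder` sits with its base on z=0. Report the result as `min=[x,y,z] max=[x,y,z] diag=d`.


A = translate([8.3, 14.1, -3.7]) cylinder(h=13, r=4.9) → bbox [3.4,9.2,-3.7] .. [13.2,19,9.3]
B = cube([3, 9.5, 4.6]) → bbox [0,0,0] .. [3,9.5,4.6]
lo = A.lo+B.lo = [3.4+0, 9.2+0, -3.7+0] = [3.400,9.200,-3.700]
hi = A.hi+B.hi = [13.2+3, 19+9.5, 9.3+4.6] = [16.200,28.500,13.900]
diag = √(12.8²+19.3²+17.6²) = √846.09 = 29.088

min=[3.400,9.200,-3.700] max=[16.200,28.500,13.900] diag=29.088


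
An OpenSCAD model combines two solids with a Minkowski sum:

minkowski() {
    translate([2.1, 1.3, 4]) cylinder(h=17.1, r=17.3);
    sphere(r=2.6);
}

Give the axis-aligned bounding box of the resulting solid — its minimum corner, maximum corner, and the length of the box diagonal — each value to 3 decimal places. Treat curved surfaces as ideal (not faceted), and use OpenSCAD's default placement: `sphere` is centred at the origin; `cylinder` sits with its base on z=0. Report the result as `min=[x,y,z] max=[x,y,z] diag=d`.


A = translate([2.1, 1.3, 4]) cylinder(h=17.1, r=17.3) → bbox [-15.2,-16,4] .. [19.4,18.6,21.1]
B = sphere(r=2.6) → bbox [-2.6,-2.6,-2.6] .. [2.6,2.6,2.6]
lo = A.lo+B.lo = [-15.2-2.6, -16-2.6, 4-2.6] = [-17.800,-18.600,1.400]
hi = A.hi+B.hi = [19.4+2.6, 18.6+2.6, 21.1+2.6] = [22.000,21.200,23.700]
diag = √(39.8²+39.8²+22.3²) = √3665.37 = 60.542

min=[-17.800,-18.600,1.400] max=[22.000,21.200,23.700] diag=60.542


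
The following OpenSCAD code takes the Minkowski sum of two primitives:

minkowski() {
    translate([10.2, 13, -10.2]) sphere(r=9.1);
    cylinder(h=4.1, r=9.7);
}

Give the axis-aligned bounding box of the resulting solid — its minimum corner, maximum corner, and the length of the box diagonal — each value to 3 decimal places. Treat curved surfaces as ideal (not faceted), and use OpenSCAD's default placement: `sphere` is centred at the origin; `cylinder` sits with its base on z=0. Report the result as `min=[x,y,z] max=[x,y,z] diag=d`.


min=[-8.600,-5.800,-19.300] max=[29.000,31.800,3.000] diag=57.661

A = translate([10.2, 13, -10.2]) sphere(r=9.1) → bbox [1.1,3.9,-19.3] .. [19.3,22.1,-1.1]
B = cylinder(h=4.1, r=9.7) → bbox [-9.7,-9.7,0] .. [9.7,9.7,4.1]
lo = A.lo+B.lo = [1.1-9.7, 3.9-9.7, -19.3+0] = [-8.600,-5.800,-19.300]
hi = A.hi+B.hi = [19.3+9.7, 22.1+9.7, -1.1+4.1] = [29.000,31.800,3.000]
diag = √(37.6²+37.6²+22.3²) = √3324.81 = 57.661


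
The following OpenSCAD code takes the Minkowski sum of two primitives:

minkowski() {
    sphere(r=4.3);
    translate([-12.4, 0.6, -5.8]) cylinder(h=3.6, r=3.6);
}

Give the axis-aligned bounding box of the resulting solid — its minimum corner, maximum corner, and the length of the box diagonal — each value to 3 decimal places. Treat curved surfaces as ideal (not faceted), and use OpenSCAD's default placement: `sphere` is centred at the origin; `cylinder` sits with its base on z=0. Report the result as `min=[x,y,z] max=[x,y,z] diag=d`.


A = translate([-12.4, 0.6, -5.8]) cylinder(h=3.6, r=3.6) → bbox [-16,-3,-5.8] .. [-8.8,4.2,-2.2]
B = sphere(r=4.3) → bbox [-4.3,-4.3,-4.3] .. [4.3,4.3,4.3]
lo = A.lo+B.lo = [-16-4.3, -3-4.3, -5.8-4.3] = [-20.300,-7.300,-10.100]
hi = A.hi+B.hi = [-8.8+4.3, 4.2+4.3, -2.2+4.3] = [-4.500,8.500,2.100]
diag = √(15.8²+15.8²+12.2²) = √648.12 = 25.458

min=[-20.300,-7.300,-10.100] max=[-4.500,8.500,2.100] diag=25.458


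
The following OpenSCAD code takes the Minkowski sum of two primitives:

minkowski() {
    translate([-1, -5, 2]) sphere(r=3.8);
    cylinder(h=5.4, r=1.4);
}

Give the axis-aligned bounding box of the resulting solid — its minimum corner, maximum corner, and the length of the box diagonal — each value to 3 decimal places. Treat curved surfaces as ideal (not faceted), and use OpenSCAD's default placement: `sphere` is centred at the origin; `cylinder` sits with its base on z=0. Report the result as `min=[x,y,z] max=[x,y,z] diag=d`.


min=[-6.200,-10.200,-1.800] max=[4.200,0.200,11.200] diag=19.630

A = translate([-1, -5, 2]) sphere(r=3.8) → bbox [-4.8,-8.8,-1.8] .. [2.8,-1.2,5.8]
B = cylinder(h=5.4, r=1.4) → bbox [-1.4,-1.4,0] .. [1.4,1.4,5.4]
lo = A.lo+B.lo = [-4.8-1.4, -8.8-1.4, -1.8+0] = [-6.200,-10.200,-1.800]
hi = A.hi+B.hi = [2.8+1.4, -1.2+1.4, 5.8+5.4] = [4.200,0.200,11.200]
diag = √(10.4²+10.4²+13²) = √385.32 = 19.630


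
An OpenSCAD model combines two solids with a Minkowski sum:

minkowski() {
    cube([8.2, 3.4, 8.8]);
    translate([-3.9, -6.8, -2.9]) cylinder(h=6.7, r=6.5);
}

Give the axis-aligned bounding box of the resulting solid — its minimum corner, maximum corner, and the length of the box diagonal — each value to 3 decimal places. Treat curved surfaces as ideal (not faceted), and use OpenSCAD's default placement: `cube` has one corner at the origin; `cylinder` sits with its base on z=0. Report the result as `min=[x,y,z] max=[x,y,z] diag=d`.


A = translate([-3.9, -6.8, -2.9]) cylinder(h=6.7, r=6.5) → bbox [-10.4,-13.3,-2.9] .. [2.6,-0.3,3.8]
B = cube([8.2, 3.4, 8.8]) → bbox [0,0,0] .. [8.2,3.4,8.8]
lo = A.lo+B.lo = [-10.4+0, -13.3+0, -2.9+0] = [-10.400,-13.300,-2.900]
hi = A.hi+B.hi = [2.6+8.2, -0.3+3.4, 3.8+8.8] = [10.800,3.100,12.600]
diag = √(21.2²+16.4²+15.5²) = √958.65 = 30.962

min=[-10.400,-13.300,-2.900] max=[10.800,3.100,12.600] diag=30.962
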